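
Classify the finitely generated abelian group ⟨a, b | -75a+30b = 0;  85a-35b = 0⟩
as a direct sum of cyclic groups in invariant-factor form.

Answer: M ≅ ℤ/5 ⊕ ℤ/15

Derivation:
rank_ℚ(R)=2; free=2−2=0
SNF(R) diag = [5, 15] → torsion [5, 15]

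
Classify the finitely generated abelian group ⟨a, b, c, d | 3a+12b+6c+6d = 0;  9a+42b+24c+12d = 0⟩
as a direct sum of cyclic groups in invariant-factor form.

rank_ℚ(R)=2; free=4−2=2
SNF(R) diag = [3, 6] → torsion [3, 6]

Answer: M ≅ ℤ^2 ⊕ ℤ/3 ⊕ ℤ/6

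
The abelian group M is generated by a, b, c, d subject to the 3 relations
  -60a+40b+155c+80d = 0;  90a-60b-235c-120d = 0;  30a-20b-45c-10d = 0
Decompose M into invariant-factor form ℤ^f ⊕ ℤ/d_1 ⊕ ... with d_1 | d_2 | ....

rank_ℚ(R)=3; free=4−3=1
SNF(R) diag = [5, 10, 30] → torsion [5, 10, 30]

Answer: M ≅ ℤ^1 ⊕ ℤ/5 ⊕ ℤ/10 ⊕ ℤ/30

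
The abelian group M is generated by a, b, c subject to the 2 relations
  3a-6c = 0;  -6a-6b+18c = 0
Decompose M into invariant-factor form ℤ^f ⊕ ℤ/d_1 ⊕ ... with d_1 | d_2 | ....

Answer: M ≅ ℤ^1 ⊕ ℤ/3 ⊕ ℤ/6

Derivation:
rank_ℚ(R)=2; free=3−2=1
SNF(R) diag = [3, 6] → torsion [3, 6]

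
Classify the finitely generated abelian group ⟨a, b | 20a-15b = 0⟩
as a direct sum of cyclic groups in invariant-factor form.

Answer: M ≅ ℤ^1 ⊕ ℤ/5

Derivation:
rank_ℚ(R)=1; free=2−1=1
SNF(R) diag = [5] → torsion [5]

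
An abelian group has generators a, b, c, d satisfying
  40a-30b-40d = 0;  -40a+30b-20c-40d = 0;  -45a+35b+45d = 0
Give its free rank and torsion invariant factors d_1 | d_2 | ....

Answer: M ≅ ℤ^1 ⊕ ℤ/5 ⊕ ℤ/10 ⊕ ℤ/20

Derivation:
rank_ℚ(R)=3; free=4−3=1
SNF(R) diag = [5, 10, 20] → torsion [5, 10, 20]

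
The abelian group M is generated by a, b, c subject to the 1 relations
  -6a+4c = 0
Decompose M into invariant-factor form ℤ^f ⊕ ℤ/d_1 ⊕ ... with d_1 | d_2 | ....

rank_ℚ(R)=1; free=3−1=2
SNF(R) diag = [2] → torsion [2]

Answer: M ≅ ℤ^2 ⊕ ℤ/2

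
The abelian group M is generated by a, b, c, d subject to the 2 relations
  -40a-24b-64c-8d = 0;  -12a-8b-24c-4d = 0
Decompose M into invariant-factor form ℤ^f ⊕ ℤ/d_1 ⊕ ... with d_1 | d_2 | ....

Answer: M ≅ ℤ^2 ⊕ ℤ/4 ⊕ ℤ/8

Derivation:
rank_ℚ(R)=2; free=4−2=2
SNF(R) diag = [4, 8] → torsion [4, 8]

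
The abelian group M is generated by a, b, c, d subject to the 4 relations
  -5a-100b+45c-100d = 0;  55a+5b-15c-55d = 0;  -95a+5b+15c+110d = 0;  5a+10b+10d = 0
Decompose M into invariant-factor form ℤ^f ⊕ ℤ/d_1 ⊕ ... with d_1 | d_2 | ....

rank_ℚ(R)=4; free=4−4=0
SNF(R) diag = [5, 15, 45, 45] → torsion [5, 15, 45, 45]

Answer: M ≅ ℤ/5 ⊕ ℤ/15 ⊕ ℤ/45 ⊕ ℤ/45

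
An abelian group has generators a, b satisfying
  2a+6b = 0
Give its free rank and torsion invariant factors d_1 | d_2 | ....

rank_ℚ(R)=1; free=2−1=1
SNF(R) diag = [2] → torsion [2]

Answer: M ≅ ℤ^1 ⊕ ℤ/2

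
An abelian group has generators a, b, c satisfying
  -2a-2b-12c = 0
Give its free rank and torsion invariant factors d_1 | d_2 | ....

rank_ℚ(R)=1; free=3−1=2
SNF(R) diag = [2] → torsion [2]

Answer: M ≅ ℤ^2 ⊕ ℤ/2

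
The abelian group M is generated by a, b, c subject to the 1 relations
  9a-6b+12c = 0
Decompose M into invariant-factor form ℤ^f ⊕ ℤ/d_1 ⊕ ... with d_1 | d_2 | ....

Answer: M ≅ ℤ^2 ⊕ ℤ/3

Derivation:
rank_ℚ(R)=1; free=3−1=2
SNF(R) diag = [3] → torsion [3]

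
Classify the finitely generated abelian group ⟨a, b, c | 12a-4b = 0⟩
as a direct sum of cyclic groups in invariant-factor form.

rank_ℚ(R)=1; free=3−1=2
SNF(R) diag = [4] → torsion [4]

Answer: M ≅ ℤ^2 ⊕ ℤ/4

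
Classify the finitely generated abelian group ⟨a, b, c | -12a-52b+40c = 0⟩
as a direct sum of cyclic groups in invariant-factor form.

rank_ℚ(R)=1; free=3−1=2
SNF(R) diag = [4] → torsion [4]

Answer: M ≅ ℤ^2 ⊕ ℤ/4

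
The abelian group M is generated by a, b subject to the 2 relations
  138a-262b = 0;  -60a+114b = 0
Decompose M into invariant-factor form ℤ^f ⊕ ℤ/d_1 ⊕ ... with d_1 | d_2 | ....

rank_ℚ(R)=2; free=2−2=0
SNF(R) diag = [2, 6] → torsion [2, 6]

Answer: M ≅ ℤ/2 ⊕ ℤ/6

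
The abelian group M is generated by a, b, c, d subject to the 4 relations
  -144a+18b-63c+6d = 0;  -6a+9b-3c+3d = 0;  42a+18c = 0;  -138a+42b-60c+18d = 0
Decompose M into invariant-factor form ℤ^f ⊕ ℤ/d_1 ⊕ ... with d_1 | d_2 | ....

rank_ℚ(R)=4; free=4−4=0
SNF(R) diag = [3, 3, 6, 12] → torsion [3, 3, 6, 12]

Answer: M ≅ ℤ/3 ⊕ ℤ/3 ⊕ ℤ/6 ⊕ ℤ/12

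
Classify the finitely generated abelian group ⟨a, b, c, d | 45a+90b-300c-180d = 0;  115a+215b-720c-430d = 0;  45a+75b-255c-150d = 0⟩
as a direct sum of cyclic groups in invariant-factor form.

rank_ℚ(R)=3; free=4−3=1
SNF(R) diag = [5, 15, 15] → torsion [5, 15, 15]

Answer: M ≅ ℤ^1 ⊕ ℤ/5 ⊕ ℤ/15 ⊕ ℤ/15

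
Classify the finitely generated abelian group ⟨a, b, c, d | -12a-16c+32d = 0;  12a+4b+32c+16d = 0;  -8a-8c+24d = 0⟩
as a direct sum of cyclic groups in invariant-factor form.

rank_ℚ(R)=3; free=4−3=1
SNF(R) diag = [4, 4, 8] → torsion [4, 4, 8]

Answer: M ≅ ℤ^1 ⊕ ℤ/4 ⊕ ℤ/4 ⊕ ℤ/8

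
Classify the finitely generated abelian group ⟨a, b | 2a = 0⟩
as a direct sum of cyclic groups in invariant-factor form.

Answer: M ≅ ℤ^1 ⊕ ℤ/2

Derivation:
rank_ℚ(R)=1; free=2−1=1
SNF(R) diag = [2] → torsion [2]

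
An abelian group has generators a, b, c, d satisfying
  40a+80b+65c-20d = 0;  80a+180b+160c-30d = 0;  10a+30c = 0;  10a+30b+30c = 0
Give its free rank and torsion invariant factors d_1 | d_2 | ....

rank_ℚ(R)=4; free=4−4=0
SNF(R) diag = [5, 10, 10, 30] → torsion [5, 10, 10, 30]

Answer: M ≅ ℤ/5 ⊕ ℤ/10 ⊕ ℤ/10 ⊕ ℤ/30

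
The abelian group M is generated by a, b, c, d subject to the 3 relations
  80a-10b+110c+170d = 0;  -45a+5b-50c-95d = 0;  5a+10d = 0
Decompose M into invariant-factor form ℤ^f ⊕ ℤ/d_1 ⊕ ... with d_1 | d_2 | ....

rank_ℚ(R)=3; free=4−3=1
SNF(R) diag = [5, 5, 10] → torsion [5, 5, 10]

Answer: M ≅ ℤ^1 ⊕ ℤ/5 ⊕ ℤ/5 ⊕ ℤ/10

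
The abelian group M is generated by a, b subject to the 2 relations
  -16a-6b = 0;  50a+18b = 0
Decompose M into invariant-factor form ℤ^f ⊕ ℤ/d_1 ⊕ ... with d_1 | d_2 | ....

rank_ℚ(R)=2; free=2−2=0
SNF(R) diag = [2, 6] → torsion [2, 6]

Answer: M ≅ ℤ/2 ⊕ ℤ/6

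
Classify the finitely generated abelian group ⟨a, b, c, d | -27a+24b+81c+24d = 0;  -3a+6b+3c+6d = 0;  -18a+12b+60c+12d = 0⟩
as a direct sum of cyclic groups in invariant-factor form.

Answer: M ≅ ℤ^1 ⊕ ℤ/3 ⊕ ℤ/6 ⊕ ℤ/6

Derivation:
rank_ℚ(R)=3; free=4−3=1
SNF(R) diag = [3, 6, 6] → torsion [3, 6, 6]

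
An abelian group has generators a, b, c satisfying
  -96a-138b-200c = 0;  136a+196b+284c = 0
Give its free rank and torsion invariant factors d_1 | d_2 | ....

Answer: M ≅ ℤ^1 ⊕ ℤ/2 ⊕ ℤ/4

Derivation:
rank_ℚ(R)=2; free=3−2=1
SNF(R) diag = [2, 4] → torsion [2, 4]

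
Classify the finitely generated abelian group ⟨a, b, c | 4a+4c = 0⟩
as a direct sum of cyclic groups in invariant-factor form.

Answer: M ≅ ℤ^2 ⊕ ℤ/4

Derivation:
rank_ℚ(R)=1; free=3−1=2
SNF(R) diag = [4] → torsion [4]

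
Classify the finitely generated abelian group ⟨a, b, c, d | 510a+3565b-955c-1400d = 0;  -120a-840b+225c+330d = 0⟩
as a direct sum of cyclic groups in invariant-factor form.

Answer: M ≅ ℤ^2 ⊕ ℤ/5 ⊕ ℤ/15

Derivation:
rank_ℚ(R)=2; free=4−2=2
SNF(R) diag = [5, 15] → torsion [5, 15]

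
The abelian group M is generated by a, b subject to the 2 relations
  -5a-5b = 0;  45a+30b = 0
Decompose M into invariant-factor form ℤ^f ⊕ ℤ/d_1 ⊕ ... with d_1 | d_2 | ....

rank_ℚ(R)=2; free=2−2=0
SNF(R) diag = [5, 15] → torsion [5, 15]

Answer: M ≅ ℤ/5 ⊕ ℤ/15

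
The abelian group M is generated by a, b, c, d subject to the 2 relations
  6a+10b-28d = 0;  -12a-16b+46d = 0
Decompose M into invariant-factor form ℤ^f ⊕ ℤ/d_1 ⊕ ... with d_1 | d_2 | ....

rank_ℚ(R)=2; free=4−2=2
SNF(R) diag = [2, 6] → torsion [2, 6]

Answer: M ≅ ℤ^2 ⊕ ℤ/2 ⊕ ℤ/6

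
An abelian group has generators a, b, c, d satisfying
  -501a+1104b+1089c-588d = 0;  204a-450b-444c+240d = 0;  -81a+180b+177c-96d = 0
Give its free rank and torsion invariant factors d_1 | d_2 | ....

rank_ℚ(R)=3; free=4−3=1
SNF(R) diag = [3, 6, 12] → torsion [3, 6, 12]

Answer: M ≅ ℤ^1 ⊕ ℤ/3 ⊕ ℤ/6 ⊕ ℤ/12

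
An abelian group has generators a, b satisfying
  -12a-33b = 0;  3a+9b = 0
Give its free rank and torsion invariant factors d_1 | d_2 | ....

Answer: M ≅ ℤ/3 ⊕ ℤ/3

Derivation:
rank_ℚ(R)=2; free=2−2=0
SNF(R) diag = [3, 3] → torsion [3, 3]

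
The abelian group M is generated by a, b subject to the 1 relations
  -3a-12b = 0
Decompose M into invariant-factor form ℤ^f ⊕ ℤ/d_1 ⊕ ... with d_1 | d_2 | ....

rank_ℚ(R)=1; free=2−1=1
SNF(R) diag = [3] → torsion [3]

Answer: M ≅ ℤ^1 ⊕ ℤ/3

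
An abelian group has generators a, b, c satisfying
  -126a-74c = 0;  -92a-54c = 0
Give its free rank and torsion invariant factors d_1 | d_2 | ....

rank_ℚ(R)=2; free=3−2=1
SNF(R) diag = [2, 2] → torsion [2, 2]

Answer: M ≅ ℤ^1 ⊕ ℤ/2 ⊕ ℤ/2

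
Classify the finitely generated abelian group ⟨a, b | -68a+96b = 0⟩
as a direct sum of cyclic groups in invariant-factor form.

Answer: M ≅ ℤ^1 ⊕ ℤ/4

Derivation:
rank_ℚ(R)=1; free=2−1=1
SNF(R) diag = [4] → torsion [4]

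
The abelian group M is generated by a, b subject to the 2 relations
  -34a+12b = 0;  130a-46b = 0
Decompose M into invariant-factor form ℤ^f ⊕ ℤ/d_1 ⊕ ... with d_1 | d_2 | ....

Answer: M ≅ ℤ/2 ⊕ ℤ/2

Derivation:
rank_ℚ(R)=2; free=2−2=0
SNF(R) diag = [2, 2] → torsion [2, 2]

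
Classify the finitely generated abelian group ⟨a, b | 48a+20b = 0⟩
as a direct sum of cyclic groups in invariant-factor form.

Answer: M ≅ ℤ^1 ⊕ ℤ/4

Derivation:
rank_ℚ(R)=1; free=2−1=1
SNF(R) diag = [4] → torsion [4]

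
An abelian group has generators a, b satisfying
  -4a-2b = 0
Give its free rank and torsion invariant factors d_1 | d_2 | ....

rank_ℚ(R)=1; free=2−1=1
SNF(R) diag = [2] → torsion [2]

Answer: M ≅ ℤ^1 ⊕ ℤ/2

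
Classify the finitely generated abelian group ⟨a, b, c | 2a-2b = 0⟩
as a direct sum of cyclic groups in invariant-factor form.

Answer: M ≅ ℤ^2 ⊕ ℤ/2

Derivation:
rank_ℚ(R)=1; free=3−1=2
SNF(R) diag = [2] → torsion [2]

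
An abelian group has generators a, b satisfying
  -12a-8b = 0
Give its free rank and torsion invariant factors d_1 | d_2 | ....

rank_ℚ(R)=1; free=2−1=1
SNF(R) diag = [4] → torsion [4]

Answer: M ≅ ℤ^1 ⊕ ℤ/4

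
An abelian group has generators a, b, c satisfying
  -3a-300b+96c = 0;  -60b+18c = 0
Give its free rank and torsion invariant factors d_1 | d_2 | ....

Answer: M ≅ ℤ^1 ⊕ ℤ/3 ⊕ ℤ/6

Derivation:
rank_ℚ(R)=2; free=3−2=1
SNF(R) diag = [3, 6] → torsion [3, 6]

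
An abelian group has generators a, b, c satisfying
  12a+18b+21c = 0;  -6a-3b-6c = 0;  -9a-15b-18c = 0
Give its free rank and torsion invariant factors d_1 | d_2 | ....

rank_ℚ(R)=3; free=3−3=0
SNF(R) diag = [3, 3, 9] → torsion [3, 3, 9]

Answer: M ≅ ℤ/3 ⊕ ℤ/3 ⊕ ℤ/9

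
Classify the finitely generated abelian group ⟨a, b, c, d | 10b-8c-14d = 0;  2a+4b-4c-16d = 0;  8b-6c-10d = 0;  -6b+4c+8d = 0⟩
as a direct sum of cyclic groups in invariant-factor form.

Answer: M ≅ ℤ/2 ⊕ ℤ/2 ⊕ ℤ/2 ⊕ ℤ/2

Derivation:
rank_ℚ(R)=4; free=4−4=0
SNF(R) diag = [2, 2, 2, 2] → torsion [2, 2, 2, 2]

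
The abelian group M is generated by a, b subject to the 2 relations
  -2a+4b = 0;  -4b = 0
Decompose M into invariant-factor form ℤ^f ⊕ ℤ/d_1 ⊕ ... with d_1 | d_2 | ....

Answer: M ≅ ℤ/2 ⊕ ℤ/4

Derivation:
rank_ℚ(R)=2; free=2−2=0
SNF(R) diag = [2, 4] → torsion [2, 4]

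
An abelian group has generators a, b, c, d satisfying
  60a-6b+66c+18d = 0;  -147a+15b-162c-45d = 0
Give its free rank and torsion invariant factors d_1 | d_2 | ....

Answer: M ≅ ℤ^2 ⊕ ℤ/3 ⊕ ℤ/6

Derivation:
rank_ℚ(R)=2; free=4−2=2
SNF(R) diag = [3, 6] → torsion [3, 6]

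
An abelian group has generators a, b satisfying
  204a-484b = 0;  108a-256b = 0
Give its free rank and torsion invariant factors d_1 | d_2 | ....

Answer: M ≅ ℤ/4 ⊕ ℤ/12

Derivation:
rank_ℚ(R)=2; free=2−2=0
SNF(R) diag = [4, 12] → torsion [4, 12]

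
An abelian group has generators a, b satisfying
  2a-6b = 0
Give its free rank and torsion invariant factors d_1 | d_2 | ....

Answer: M ≅ ℤ^1 ⊕ ℤ/2

Derivation:
rank_ℚ(R)=1; free=2−1=1
SNF(R) diag = [2] → torsion [2]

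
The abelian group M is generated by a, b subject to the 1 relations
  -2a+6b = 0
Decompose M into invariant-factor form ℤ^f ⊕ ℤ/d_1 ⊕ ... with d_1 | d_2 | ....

Answer: M ≅ ℤ^1 ⊕ ℤ/2

Derivation:
rank_ℚ(R)=1; free=2−1=1
SNF(R) diag = [2] → torsion [2]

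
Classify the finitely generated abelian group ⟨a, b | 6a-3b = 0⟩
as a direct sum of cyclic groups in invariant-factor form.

Answer: M ≅ ℤ^1 ⊕ ℤ/3

Derivation:
rank_ℚ(R)=1; free=2−1=1
SNF(R) diag = [3] → torsion [3]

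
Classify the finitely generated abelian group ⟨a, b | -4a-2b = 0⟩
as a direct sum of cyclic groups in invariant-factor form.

Answer: M ≅ ℤ^1 ⊕ ℤ/2

Derivation:
rank_ℚ(R)=1; free=2−1=1
SNF(R) diag = [2] → torsion [2]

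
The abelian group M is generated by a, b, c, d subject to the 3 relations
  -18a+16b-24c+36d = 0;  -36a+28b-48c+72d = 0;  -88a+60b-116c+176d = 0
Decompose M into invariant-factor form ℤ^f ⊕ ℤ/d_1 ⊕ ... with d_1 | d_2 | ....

Answer: M ≅ ℤ^1 ⊕ ℤ/2 ⊕ ℤ/4 ⊕ ℤ/12

Derivation:
rank_ℚ(R)=3; free=4−3=1
SNF(R) diag = [2, 4, 12] → torsion [2, 4, 12]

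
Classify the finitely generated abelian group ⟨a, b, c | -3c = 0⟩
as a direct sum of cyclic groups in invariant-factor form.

rank_ℚ(R)=1; free=3−1=2
SNF(R) diag = [3] → torsion [3]

Answer: M ≅ ℤ^2 ⊕ ℤ/3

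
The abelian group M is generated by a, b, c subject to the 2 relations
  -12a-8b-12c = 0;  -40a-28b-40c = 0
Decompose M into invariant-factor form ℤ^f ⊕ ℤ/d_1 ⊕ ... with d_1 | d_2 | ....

rank_ℚ(R)=2; free=3−2=1
SNF(R) diag = [4, 4] → torsion [4, 4]

Answer: M ≅ ℤ^1 ⊕ ℤ/4 ⊕ ℤ/4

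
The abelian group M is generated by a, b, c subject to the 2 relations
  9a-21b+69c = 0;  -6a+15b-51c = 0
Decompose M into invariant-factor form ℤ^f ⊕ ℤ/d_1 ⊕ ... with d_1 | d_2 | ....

rank_ℚ(R)=2; free=3−2=1
SNF(R) diag = [3, 3] → torsion [3, 3]

Answer: M ≅ ℤ^1 ⊕ ℤ/3 ⊕ ℤ/3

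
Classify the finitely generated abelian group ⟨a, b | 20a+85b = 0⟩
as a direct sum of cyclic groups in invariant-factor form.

rank_ℚ(R)=1; free=2−1=1
SNF(R) diag = [5] → torsion [5]

Answer: M ≅ ℤ^1 ⊕ ℤ/5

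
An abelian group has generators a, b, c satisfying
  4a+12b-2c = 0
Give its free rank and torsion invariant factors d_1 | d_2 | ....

Answer: M ≅ ℤ^2 ⊕ ℤ/2

Derivation:
rank_ℚ(R)=1; free=3−1=2
SNF(R) diag = [2] → torsion [2]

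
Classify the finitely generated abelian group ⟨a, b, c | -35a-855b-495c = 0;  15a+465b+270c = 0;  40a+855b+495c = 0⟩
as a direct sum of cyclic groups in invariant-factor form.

Answer: M ≅ ℤ/5 ⊕ ℤ/15 ⊕ ℤ/45

Derivation:
rank_ℚ(R)=3; free=3−3=0
SNF(R) diag = [5, 15, 45] → torsion [5, 15, 45]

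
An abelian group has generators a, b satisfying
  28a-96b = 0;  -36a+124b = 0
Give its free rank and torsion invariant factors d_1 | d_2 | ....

Answer: M ≅ ℤ/4 ⊕ ℤ/4

Derivation:
rank_ℚ(R)=2; free=2−2=0
SNF(R) diag = [4, 4] → torsion [4, 4]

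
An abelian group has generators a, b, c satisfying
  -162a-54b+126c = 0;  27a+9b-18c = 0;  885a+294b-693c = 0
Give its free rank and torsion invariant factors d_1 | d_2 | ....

rank_ℚ(R)=3; free=3−3=0
SNF(R) diag = [3, 9, 18] → torsion [3, 9, 18]

Answer: M ≅ ℤ/3 ⊕ ℤ/9 ⊕ ℤ/18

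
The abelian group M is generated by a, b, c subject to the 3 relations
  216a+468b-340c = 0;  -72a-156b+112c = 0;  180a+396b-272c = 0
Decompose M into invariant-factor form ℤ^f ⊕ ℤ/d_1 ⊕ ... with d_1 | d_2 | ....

Answer: M ≅ ℤ/4 ⊕ ℤ/12 ⊕ ℤ/36

Derivation:
rank_ℚ(R)=3; free=3−3=0
SNF(R) diag = [4, 12, 36] → torsion [4, 12, 36]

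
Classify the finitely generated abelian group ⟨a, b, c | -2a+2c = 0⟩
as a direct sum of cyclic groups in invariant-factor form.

rank_ℚ(R)=1; free=3−1=2
SNF(R) diag = [2] → torsion [2]

Answer: M ≅ ℤ^2 ⊕ ℤ/2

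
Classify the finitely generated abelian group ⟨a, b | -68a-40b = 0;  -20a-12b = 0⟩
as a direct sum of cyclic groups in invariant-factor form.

Answer: M ≅ ℤ/4 ⊕ ℤ/4

Derivation:
rank_ℚ(R)=2; free=2−2=0
SNF(R) diag = [4, 4] → torsion [4, 4]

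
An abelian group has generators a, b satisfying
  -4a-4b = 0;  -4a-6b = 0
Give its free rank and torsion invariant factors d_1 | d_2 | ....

rank_ℚ(R)=2; free=2−2=0
SNF(R) diag = [2, 4] → torsion [2, 4]

Answer: M ≅ ℤ/2 ⊕ ℤ/4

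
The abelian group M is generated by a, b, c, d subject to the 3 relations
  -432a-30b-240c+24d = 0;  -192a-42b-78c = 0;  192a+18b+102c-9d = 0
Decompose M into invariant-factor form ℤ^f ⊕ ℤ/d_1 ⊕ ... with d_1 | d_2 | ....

rank_ℚ(R)=3; free=4−3=1
SNF(R) diag = [3, 6, 6] → torsion [3, 6, 6]

Answer: M ≅ ℤ^1 ⊕ ℤ/3 ⊕ ℤ/6 ⊕ ℤ/6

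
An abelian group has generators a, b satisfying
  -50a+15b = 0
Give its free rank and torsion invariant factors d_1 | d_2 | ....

Answer: M ≅ ℤ^1 ⊕ ℤ/5

Derivation:
rank_ℚ(R)=1; free=2−1=1
SNF(R) diag = [5] → torsion [5]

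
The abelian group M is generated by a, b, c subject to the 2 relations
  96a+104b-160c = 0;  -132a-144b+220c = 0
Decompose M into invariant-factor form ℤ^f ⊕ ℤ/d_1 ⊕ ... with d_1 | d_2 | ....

rank_ℚ(R)=2; free=3−2=1
SNF(R) diag = [4, 8] → torsion [4, 8]

Answer: M ≅ ℤ^1 ⊕ ℤ/4 ⊕ ℤ/8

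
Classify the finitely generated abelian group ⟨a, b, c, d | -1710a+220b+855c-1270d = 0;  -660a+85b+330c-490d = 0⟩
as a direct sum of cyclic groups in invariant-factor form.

rank_ℚ(R)=2; free=4−2=2
SNF(R) diag = [5, 15] → torsion [5, 15]

Answer: M ≅ ℤ^2 ⊕ ℤ/5 ⊕ ℤ/15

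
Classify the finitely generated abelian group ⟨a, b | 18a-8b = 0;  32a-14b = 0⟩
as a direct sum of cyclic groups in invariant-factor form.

rank_ℚ(R)=2; free=2−2=0
SNF(R) diag = [2, 2] → torsion [2, 2]

Answer: M ≅ ℤ/2 ⊕ ℤ/2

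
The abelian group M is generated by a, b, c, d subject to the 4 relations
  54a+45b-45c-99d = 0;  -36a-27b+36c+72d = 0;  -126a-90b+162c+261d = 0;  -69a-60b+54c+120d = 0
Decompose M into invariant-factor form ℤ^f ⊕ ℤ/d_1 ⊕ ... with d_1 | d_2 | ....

Answer: M ≅ ℤ/3 ⊕ ℤ/9 ⊕ ℤ/9 ⊕ ℤ/27

Derivation:
rank_ℚ(R)=4; free=4−4=0
SNF(R) diag = [3, 9, 9, 27] → torsion [3, 9, 9, 27]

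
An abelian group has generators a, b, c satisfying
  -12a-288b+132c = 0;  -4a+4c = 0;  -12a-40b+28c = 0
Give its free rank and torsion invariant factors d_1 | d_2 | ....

Answer: M ≅ ℤ/4 ⊕ ℤ/8 ⊕ ℤ/24

Derivation:
rank_ℚ(R)=3; free=3−3=0
SNF(R) diag = [4, 8, 24] → torsion [4, 8, 24]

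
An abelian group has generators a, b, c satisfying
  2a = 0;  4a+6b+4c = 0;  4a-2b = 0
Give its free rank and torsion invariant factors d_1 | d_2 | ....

Answer: M ≅ ℤ/2 ⊕ ℤ/2 ⊕ ℤ/4

Derivation:
rank_ℚ(R)=3; free=3−3=0
SNF(R) diag = [2, 2, 4] → torsion [2, 2, 4]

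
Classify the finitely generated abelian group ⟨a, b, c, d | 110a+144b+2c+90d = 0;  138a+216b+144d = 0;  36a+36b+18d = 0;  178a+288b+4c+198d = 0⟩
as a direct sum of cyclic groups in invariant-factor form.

Answer: M ≅ ℤ/2 ⊕ ℤ/6 ⊕ ℤ/18 ⊕ ℤ/36

Derivation:
rank_ℚ(R)=4; free=4−4=0
SNF(R) diag = [2, 6, 18, 36] → torsion [2, 6, 18, 36]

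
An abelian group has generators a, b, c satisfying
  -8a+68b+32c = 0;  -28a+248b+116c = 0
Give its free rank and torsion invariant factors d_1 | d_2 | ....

rank_ℚ(R)=2; free=3−2=1
SNF(R) diag = [4, 4] → torsion [4, 4]

Answer: M ≅ ℤ^1 ⊕ ℤ/4 ⊕ ℤ/4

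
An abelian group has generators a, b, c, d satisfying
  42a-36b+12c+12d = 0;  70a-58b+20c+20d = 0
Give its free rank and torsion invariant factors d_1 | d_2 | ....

rank_ℚ(R)=2; free=4−2=2
SNF(R) diag = [2, 6] → torsion [2, 6]

Answer: M ≅ ℤ^2 ⊕ ℤ/2 ⊕ ℤ/6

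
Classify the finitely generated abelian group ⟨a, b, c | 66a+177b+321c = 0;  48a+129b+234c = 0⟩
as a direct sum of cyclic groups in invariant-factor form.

Answer: M ≅ ℤ^1 ⊕ ℤ/3 ⊕ ℤ/3

Derivation:
rank_ℚ(R)=2; free=3−2=1
SNF(R) diag = [3, 3] → torsion [3, 3]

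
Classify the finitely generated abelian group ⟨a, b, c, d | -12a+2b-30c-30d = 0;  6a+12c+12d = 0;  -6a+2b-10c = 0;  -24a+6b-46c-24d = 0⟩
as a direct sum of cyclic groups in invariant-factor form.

Answer: M ≅ ℤ/2 ⊕ ℤ/2 ⊕ ℤ/6 ⊕ ℤ/12

Derivation:
rank_ℚ(R)=4; free=4−4=0
SNF(R) diag = [2, 2, 6, 12] → torsion [2, 2, 6, 12]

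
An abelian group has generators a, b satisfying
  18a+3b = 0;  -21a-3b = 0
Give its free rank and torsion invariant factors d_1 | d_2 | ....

rank_ℚ(R)=2; free=2−2=0
SNF(R) diag = [3, 3] → torsion [3, 3]

Answer: M ≅ ℤ/3 ⊕ ℤ/3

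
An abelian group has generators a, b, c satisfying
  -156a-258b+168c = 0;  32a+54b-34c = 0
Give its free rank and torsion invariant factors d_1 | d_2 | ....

rank_ℚ(R)=2; free=3−2=1
SNF(R) diag = [2, 6] → torsion [2, 6]

Answer: M ≅ ℤ^1 ⊕ ℤ/2 ⊕ ℤ/6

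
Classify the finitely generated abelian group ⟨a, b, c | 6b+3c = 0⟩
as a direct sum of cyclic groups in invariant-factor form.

rank_ℚ(R)=1; free=3−1=2
SNF(R) diag = [3] → torsion [3]

Answer: M ≅ ℤ^2 ⊕ ℤ/3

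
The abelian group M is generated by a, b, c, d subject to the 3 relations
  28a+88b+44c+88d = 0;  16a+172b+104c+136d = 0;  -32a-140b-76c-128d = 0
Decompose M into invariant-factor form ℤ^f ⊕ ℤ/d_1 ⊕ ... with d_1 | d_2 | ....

rank_ℚ(R)=3; free=4−3=1
SNF(R) diag = [4, 12, 12] → torsion [4, 12, 12]

Answer: M ≅ ℤ^1 ⊕ ℤ/4 ⊕ ℤ/12 ⊕ ℤ/12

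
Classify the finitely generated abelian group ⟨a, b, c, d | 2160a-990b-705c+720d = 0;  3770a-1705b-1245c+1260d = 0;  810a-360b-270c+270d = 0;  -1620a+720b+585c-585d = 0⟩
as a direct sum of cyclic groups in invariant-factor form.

Answer: M ≅ ℤ/5 ⊕ ℤ/15 ⊕ ℤ/45 ⊕ ℤ/90

Derivation:
rank_ℚ(R)=4; free=4−4=0
SNF(R) diag = [5, 15, 45, 90] → torsion [5, 15, 45, 90]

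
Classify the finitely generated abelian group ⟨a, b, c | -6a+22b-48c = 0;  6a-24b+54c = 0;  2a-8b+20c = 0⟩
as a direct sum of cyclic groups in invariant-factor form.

rank_ℚ(R)=3; free=3−3=0
SNF(R) diag = [2, 2, 6] → torsion [2, 2, 6]

Answer: M ≅ ℤ/2 ⊕ ℤ/2 ⊕ ℤ/6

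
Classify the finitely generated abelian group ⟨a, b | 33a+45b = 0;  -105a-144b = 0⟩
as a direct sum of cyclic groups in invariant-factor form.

Answer: M ≅ ℤ/3 ⊕ ℤ/9

Derivation:
rank_ℚ(R)=2; free=2−2=0
SNF(R) diag = [3, 9] → torsion [3, 9]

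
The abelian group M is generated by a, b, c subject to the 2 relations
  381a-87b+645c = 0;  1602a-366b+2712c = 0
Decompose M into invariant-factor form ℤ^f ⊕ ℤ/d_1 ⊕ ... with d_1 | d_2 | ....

Answer: M ≅ ℤ^1 ⊕ ℤ/3 ⊕ ℤ/6

Derivation:
rank_ℚ(R)=2; free=3−2=1
SNF(R) diag = [3, 6] → torsion [3, 6]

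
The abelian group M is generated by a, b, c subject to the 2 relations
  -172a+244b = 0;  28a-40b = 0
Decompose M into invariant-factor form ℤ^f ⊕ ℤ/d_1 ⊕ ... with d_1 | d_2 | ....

rank_ℚ(R)=2; free=3−2=1
SNF(R) diag = [4, 12] → torsion [4, 12]

Answer: M ≅ ℤ^1 ⊕ ℤ/4 ⊕ ℤ/12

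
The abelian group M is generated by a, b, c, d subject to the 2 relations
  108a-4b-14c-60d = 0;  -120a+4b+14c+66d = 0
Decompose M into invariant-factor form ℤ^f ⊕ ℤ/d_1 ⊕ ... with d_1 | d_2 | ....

rank_ℚ(R)=2; free=4−2=2
SNF(R) diag = [2, 6] → torsion [2, 6]

Answer: M ≅ ℤ^2 ⊕ ℤ/2 ⊕ ℤ/6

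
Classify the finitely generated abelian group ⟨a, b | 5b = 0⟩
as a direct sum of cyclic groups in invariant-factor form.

rank_ℚ(R)=1; free=2−1=1
SNF(R) diag = [5] → torsion [5]

Answer: M ≅ ℤ^1 ⊕ ℤ/5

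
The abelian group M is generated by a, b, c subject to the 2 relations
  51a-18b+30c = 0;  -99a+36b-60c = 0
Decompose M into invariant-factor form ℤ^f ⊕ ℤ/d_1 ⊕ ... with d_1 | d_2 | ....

rank_ℚ(R)=2; free=3−2=1
SNF(R) diag = [3, 6] → torsion [3, 6]

Answer: M ≅ ℤ^1 ⊕ ℤ/3 ⊕ ℤ/6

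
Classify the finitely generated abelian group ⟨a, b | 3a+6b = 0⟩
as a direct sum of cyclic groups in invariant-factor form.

rank_ℚ(R)=1; free=2−1=1
SNF(R) diag = [3] → torsion [3]

Answer: M ≅ ℤ^1 ⊕ ℤ/3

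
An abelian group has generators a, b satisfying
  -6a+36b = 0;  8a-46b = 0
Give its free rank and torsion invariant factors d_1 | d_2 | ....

rank_ℚ(R)=2; free=2−2=0
SNF(R) diag = [2, 6] → torsion [2, 6]

Answer: M ≅ ℤ/2 ⊕ ℤ/6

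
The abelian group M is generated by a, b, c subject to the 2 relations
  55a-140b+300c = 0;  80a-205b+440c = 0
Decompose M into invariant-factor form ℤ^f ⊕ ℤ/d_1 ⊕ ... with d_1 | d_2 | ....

rank_ℚ(R)=2; free=3−2=1
SNF(R) diag = [5, 5] → torsion [5, 5]

Answer: M ≅ ℤ^1 ⊕ ℤ/5 ⊕ ℤ/5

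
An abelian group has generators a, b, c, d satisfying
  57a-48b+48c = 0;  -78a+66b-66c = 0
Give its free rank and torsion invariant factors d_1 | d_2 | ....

rank_ℚ(R)=2; free=4−2=2
SNF(R) diag = [3, 6] → torsion [3, 6]

Answer: M ≅ ℤ^2 ⊕ ℤ/3 ⊕ ℤ/6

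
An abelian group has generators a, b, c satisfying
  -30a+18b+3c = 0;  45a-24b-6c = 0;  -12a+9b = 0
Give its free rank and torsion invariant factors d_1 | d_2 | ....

Answer: M ≅ ℤ/3 ⊕ ℤ/3 ⊕ ℤ/3

Derivation:
rank_ℚ(R)=3; free=3−3=0
SNF(R) diag = [3, 3, 3] → torsion [3, 3, 3]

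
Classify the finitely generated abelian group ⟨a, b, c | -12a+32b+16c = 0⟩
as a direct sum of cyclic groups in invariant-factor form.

Answer: M ≅ ℤ^2 ⊕ ℤ/4

Derivation:
rank_ℚ(R)=1; free=3−1=2
SNF(R) diag = [4] → torsion [4]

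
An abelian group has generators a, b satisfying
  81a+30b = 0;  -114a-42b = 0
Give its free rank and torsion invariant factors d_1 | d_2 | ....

rank_ℚ(R)=2; free=2−2=0
SNF(R) diag = [3, 6] → torsion [3, 6]

Answer: M ≅ ℤ/3 ⊕ ℤ/6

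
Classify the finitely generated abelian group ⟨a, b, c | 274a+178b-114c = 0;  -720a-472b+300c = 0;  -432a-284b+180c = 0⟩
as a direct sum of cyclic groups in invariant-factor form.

Answer: M ≅ ℤ/2 ⊕ ℤ/4 ⊕ ℤ/12

Derivation:
rank_ℚ(R)=3; free=3−3=0
SNF(R) diag = [2, 4, 12] → torsion [2, 4, 12]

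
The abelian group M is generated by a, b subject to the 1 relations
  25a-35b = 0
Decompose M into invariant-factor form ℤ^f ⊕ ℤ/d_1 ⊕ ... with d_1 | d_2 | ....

rank_ℚ(R)=1; free=2−1=1
SNF(R) diag = [5] → torsion [5]

Answer: M ≅ ℤ^1 ⊕ ℤ/5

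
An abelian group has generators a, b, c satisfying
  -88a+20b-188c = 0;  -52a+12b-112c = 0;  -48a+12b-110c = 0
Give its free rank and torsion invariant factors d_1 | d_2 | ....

Answer: M ≅ ℤ/2 ⊕ ℤ/4 ⊕ ℤ/4

Derivation:
rank_ℚ(R)=3; free=3−3=0
SNF(R) diag = [2, 4, 4] → torsion [2, 4, 4]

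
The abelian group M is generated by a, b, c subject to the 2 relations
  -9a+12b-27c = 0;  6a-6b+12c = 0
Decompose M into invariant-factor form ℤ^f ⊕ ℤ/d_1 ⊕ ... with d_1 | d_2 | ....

rank_ℚ(R)=2; free=3−2=1
SNF(R) diag = [3, 6] → torsion [3, 6]

Answer: M ≅ ℤ^1 ⊕ ℤ/3 ⊕ ℤ/6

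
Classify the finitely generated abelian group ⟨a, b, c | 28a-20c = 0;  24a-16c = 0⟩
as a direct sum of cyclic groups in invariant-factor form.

rank_ℚ(R)=2; free=3−2=1
SNF(R) diag = [4, 8] → torsion [4, 8]

Answer: M ≅ ℤ^1 ⊕ ℤ/4 ⊕ ℤ/8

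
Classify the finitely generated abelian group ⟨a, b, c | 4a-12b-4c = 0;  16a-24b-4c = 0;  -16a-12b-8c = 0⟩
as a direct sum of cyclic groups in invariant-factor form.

Answer: M ≅ ℤ/4 ⊕ ℤ/12 ⊕ ℤ/12

Derivation:
rank_ℚ(R)=3; free=3−3=0
SNF(R) diag = [4, 12, 12] → torsion [4, 12, 12]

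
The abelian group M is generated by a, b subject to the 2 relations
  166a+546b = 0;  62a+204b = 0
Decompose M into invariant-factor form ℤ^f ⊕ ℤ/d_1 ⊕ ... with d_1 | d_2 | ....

rank_ℚ(R)=2; free=2−2=0
SNF(R) diag = [2, 6] → torsion [2, 6]

Answer: M ≅ ℤ/2 ⊕ ℤ/6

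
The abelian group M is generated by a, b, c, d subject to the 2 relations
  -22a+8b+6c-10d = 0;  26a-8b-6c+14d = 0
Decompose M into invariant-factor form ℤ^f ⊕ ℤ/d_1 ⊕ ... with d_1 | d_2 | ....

Answer: M ≅ ℤ^2 ⊕ ℤ/2 ⊕ ℤ/4

Derivation:
rank_ℚ(R)=2; free=4−2=2
SNF(R) diag = [2, 4] → torsion [2, 4]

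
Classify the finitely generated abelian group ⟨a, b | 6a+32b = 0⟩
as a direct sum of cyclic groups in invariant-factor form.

Answer: M ≅ ℤ^1 ⊕ ℤ/2

Derivation:
rank_ℚ(R)=1; free=2−1=1
SNF(R) diag = [2] → torsion [2]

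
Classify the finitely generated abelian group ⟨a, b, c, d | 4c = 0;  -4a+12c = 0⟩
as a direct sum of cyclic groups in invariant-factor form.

rank_ℚ(R)=2; free=4−2=2
SNF(R) diag = [4, 4] → torsion [4, 4]

Answer: M ≅ ℤ^2 ⊕ ℤ/4 ⊕ ℤ/4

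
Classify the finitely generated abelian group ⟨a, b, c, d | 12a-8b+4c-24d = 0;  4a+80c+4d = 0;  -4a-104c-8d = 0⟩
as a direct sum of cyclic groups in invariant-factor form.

Answer: M ≅ ℤ^1 ⊕ ℤ/4 ⊕ ℤ/4 ⊕ ℤ/4

Derivation:
rank_ℚ(R)=3; free=4−3=1
SNF(R) diag = [4, 4, 4] → torsion [4, 4, 4]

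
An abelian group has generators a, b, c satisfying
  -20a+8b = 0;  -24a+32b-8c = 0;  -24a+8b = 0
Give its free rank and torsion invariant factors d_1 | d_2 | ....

Answer: M ≅ ℤ/4 ⊕ ℤ/8 ⊕ ℤ/8

Derivation:
rank_ℚ(R)=3; free=3−3=0
SNF(R) diag = [4, 8, 8] → torsion [4, 8, 8]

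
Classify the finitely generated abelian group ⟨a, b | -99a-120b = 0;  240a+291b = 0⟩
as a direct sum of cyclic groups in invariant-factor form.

rank_ℚ(R)=2; free=2−2=0
SNF(R) diag = [3, 3] → torsion [3, 3]

Answer: M ≅ ℤ/3 ⊕ ℤ/3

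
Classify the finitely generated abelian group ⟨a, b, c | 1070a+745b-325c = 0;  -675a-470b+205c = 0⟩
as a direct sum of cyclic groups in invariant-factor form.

Answer: M ≅ ℤ^1 ⊕ ℤ/5 ⊕ ℤ/5

Derivation:
rank_ℚ(R)=2; free=3−2=1
SNF(R) diag = [5, 5] → torsion [5, 5]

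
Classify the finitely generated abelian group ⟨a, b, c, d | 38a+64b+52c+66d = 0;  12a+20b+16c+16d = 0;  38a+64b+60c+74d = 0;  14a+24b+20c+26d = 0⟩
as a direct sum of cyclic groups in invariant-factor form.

rank_ℚ(R)=4; free=4−4=0
SNF(R) diag = [2, 4, 8, 8] → torsion [2, 4, 8, 8]

Answer: M ≅ ℤ/2 ⊕ ℤ/4 ⊕ ℤ/8 ⊕ ℤ/8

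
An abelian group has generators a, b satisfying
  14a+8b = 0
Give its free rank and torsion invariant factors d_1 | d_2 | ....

Answer: M ≅ ℤ^1 ⊕ ℤ/2

Derivation:
rank_ℚ(R)=1; free=2−1=1
SNF(R) diag = [2] → torsion [2]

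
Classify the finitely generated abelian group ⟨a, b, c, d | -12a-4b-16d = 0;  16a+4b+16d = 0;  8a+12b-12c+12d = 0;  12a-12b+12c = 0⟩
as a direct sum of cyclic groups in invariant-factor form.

rank_ℚ(R)=4; free=4−4=0
SNF(R) diag = [4, 4, 12, 12] → torsion [4, 4, 12, 12]

Answer: M ≅ ℤ/4 ⊕ ℤ/4 ⊕ ℤ/12 ⊕ ℤ/12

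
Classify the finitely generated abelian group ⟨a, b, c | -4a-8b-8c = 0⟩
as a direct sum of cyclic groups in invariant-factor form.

rank_ℚ(R)=1; free=3−1=2
SNF(R) diag = [4] → torsion [4]

Answer: M ≅ ℤ^2 ⊕ ℤ/4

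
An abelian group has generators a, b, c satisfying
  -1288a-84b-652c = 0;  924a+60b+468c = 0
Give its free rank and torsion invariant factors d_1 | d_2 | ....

rank_ℚ(R)=2; free=3−2=1
SNF(R) diag = [4, 12] → torsion [4, 12]

Answer: M ≅ ℤ^1 ⊕ ℤ/4 ⊕ ℤ/12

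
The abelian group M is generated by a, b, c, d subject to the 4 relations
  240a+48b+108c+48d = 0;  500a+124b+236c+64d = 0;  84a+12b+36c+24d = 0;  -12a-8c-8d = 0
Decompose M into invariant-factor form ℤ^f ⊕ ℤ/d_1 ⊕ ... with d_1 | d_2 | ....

Answer: M ≅ ℤ/4 ⊕ ℤ/4 ⊕ ℤ/12 ⊕ ℤ/24

Derivation:
rank_ℚ(R)=4; free=4−4=0
SNF(R) diag = [4, 4, 12, 24] → torsion [4, 4, 12, 24]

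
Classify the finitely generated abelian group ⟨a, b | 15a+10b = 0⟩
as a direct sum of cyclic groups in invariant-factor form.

rank_ℚ(R)=1; free=2−1=1
SNF(R) diag = [5] → torsion [5]

Answer: M ≅ ℤ^1 ⊕ ℤ/5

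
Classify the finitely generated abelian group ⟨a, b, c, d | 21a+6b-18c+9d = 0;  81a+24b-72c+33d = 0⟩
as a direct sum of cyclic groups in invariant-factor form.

Answer: M ≅ ℤ^2 ⊕ ℤ/3 ⊕ ℤ/6

Derivation:
rank_ℚ(R)=2; free=4−2=2
SNF(R) diag = [3, 6] → torsion [3, 6]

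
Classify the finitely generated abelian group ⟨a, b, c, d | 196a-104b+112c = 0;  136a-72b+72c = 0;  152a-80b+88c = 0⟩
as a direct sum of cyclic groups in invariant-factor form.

Answer: M ≅ ℤ^1 ⊕ ℤ/4 ⊕ ℤ/8 ⊕ ℤ/24

Derivation:
rank_ℚ(R)=3; free=4−3=1
SNF(R) diag = [4, 8, 24] → torsion [4, 8, 24]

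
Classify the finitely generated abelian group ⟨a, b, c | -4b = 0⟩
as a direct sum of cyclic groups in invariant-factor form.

rank_ℚ(R)=1; free=3−1=2
SNF(R) diag = [4] → torsion [4]

Answer: M ≅ ℤ^2 ⊕ ℤ/4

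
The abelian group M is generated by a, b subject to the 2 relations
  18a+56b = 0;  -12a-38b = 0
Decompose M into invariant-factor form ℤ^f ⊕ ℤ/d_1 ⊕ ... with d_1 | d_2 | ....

Answer: M ≅ ℤ/2 ⊕ ℤ/6

Derivation:
rank_ℚ(R)=2; free=2−2=0
SNF(R) diag = [2, 6] → torsion [2, 6]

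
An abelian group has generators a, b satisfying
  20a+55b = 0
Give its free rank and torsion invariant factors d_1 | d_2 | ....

rank_ℚ(R)=1; free=2−1=1
SNF(R) diag = [5] → torsion [5]

Answer: M ≅ ℤ^1 ⊕ ℤ/5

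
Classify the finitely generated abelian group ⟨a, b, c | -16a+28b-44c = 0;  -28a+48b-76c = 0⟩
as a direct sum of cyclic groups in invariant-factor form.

Answer: M ≅ ℤ^1 ⊕ ℤ/4 ⊕ ℤ/4

Derivation:
rank_ℚ(R)=2; free=3−2=1
SNF(R) diag = [4, 4] → torsion [4, 4]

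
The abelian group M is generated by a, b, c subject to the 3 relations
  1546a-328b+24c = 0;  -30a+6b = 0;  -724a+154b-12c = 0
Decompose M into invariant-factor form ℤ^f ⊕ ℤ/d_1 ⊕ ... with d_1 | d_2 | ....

Answer: M ≅ ℤ/2 ⊕ ℤ/6 ⊕ ℤ/12

Derivation:
rank_ℚ(R)=3; free=3−3=0
SNF(R) diag = [2, 6, 12] → torsion [2, 6, 12]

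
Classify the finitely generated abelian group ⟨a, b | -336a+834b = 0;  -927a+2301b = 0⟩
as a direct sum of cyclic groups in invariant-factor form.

Answer: M ≅ ℤ/3 ⊕ ℤ/6

Derivation:
rank_ℚ(R)=2; free=2−2=0
SNF(R) diag = [3, 6] → torsion [3, 6]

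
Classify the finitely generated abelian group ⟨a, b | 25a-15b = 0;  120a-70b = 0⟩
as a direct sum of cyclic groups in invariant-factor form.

rank_ℚ(R)=2; free=2−2=0
SNF(R) diag = [5, 10] → torsion [5, 10]

Answer: M ≅ ℤ/5 ⊕ ℤ/10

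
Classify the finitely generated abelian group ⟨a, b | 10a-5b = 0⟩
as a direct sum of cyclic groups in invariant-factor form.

rank_ℚ(R)=1; free=2−1=1
SNF(R) diag = [5] → torsion [5]

Answer: M ≅ ℤ^1 ⊕ ℤ/5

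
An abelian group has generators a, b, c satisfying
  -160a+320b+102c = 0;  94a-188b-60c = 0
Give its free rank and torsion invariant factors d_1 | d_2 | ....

Answer: M ≅ ℤ^1 ⊕ ℤ/2 ⊕ ℤ/6

Derivation:
rank_ℚ(R)=2; free=3−2=1
SNF(R) diag = [2, 6] → torsion [2, 6]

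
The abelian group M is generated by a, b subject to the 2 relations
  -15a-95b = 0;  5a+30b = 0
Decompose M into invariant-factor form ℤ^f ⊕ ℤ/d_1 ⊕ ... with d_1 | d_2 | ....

Answer: M ≅ ℤ/5 ⊕ ℤ/5

Derivation:
rank_ℚ(R)=2; free=2−2=0
SNF(R) diag = [5, 5] → torsion [5, 5]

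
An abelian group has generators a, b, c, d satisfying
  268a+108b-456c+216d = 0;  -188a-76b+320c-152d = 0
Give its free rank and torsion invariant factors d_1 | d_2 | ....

Answer: M ≅ ℤ^2 ⊕ ℤ/4 ⊕ ℤ/8

Derivation:
rank_ℚ(R)=2; free=4−2=2
SNF(R) diag = [4, 8] → torsion [4, 8]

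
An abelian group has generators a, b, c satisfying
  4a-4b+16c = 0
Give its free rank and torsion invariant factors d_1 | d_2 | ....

rank_ℚ(R)=1; free=3−1=2
SNF(R) diag = [4] → torsion [4]

Answer: M ≅ ℤ^2 ⊕ ℤ/4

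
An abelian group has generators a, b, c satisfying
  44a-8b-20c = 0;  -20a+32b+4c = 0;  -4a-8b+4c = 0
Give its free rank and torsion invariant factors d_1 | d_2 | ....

rank_ℚ(R)=3; free=3−3=0
SNF(R) diag = [4, 8, 24] → torsion [4, 8, 24]

Answer: M ≅ ℤ/4 ⊕ ℤ/8 ⊕ ℤ/24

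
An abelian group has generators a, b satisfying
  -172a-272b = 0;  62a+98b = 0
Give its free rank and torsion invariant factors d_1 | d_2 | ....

rank_ℚ(R)=2; free=2−2=0
SNF(R) diag = [2, 4] → torsion [2, 4]

Answer: M ≅ ℤ/2 ⊕ ℤ/4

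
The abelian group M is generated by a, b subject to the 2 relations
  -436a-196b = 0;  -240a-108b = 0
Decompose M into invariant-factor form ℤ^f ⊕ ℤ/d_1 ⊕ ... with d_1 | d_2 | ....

Answer: M ≅ ℤ/4 ⊕ ℤ/12

Derivation:
rank_ℚ(R)=2; free=2−2=0
SNF(R) diag = [4, 12] → torsion [4, 12]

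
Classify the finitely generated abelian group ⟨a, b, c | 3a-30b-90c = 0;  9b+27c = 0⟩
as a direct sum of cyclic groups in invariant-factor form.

rank_ℚ(R)=2; free=3−2=1
SNF(R) diag = [3, 9] → torsion [3, 9]

Answer: M ≅ ℤ^1 ⊕ ℤ/3 ⊕ ℤ/9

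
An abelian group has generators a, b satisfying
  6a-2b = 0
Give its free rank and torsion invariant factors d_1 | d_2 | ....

rank_ℚ(R)=1; free=2−1=1
SNF(R) diag = [2] → torsion [2]

Answer: M ≅ ℤ^1 ⊕ ℤ/2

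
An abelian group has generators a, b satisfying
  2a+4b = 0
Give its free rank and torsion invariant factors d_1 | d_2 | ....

rank_ℚ(R)=1; free=2−1=1
SNF(R) diag = [2] → torsion [2]

Answer: M ≅ ℤ^1 ⊕ ℤ/2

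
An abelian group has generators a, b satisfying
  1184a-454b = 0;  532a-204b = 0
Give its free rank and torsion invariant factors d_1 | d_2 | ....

Answer: M ≅ ℤ/2 ⊕ ℤ/4

Derivation:
rank_ℚ(R)=2; free=2−2=0
SNF(R) diag = [2, 4] → torsion [2, 4]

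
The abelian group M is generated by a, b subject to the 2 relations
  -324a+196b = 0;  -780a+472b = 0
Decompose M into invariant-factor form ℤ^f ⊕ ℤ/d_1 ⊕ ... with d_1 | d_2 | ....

Answer: M ≅ ℤ/4 ⊕ ℤ/12

Derivation:
rank_ℚ(R)=2; free=2−2=0
SNF(R) diag = [4, 12] → torsion [4, 12]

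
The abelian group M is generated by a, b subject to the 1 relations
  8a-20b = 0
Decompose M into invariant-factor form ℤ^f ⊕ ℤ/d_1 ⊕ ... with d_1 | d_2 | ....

Answer: M ≅ ℤ^1 ⊕ ℤ/4

Derivation:
rank_ℚ(R)=1; free=2−1=1
SNF(R) diag = [4] → torsion [4]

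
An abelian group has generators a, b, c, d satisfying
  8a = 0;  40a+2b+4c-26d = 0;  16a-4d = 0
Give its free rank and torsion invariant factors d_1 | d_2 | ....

Answer: M ≅ ℤ^1 ⊕ ℤ/2 ⊕ ℤ/4 ⊕ ℤ/8

Derivation:
rank_ℚ(R)=3; free=4−3=1
SNF(R) diag = [2, 4, 8] → torsion [2, 4, 8]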